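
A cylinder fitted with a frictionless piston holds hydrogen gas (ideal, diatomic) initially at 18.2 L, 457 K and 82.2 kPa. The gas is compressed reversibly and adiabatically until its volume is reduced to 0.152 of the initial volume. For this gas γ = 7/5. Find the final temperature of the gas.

971 K

Adiabatic: TV^(γ−1) = const ⇒ T₂ = 457×(6.58)^0.400 = 971 K; PV^γ = const ⇒ P₂ = 1150 kPa.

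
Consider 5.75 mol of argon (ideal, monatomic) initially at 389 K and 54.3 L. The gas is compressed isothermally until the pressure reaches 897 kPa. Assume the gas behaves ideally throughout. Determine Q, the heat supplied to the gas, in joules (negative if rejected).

P₁ = nRT₁/V₁ = 5.75×8.314×389/54.3 = 342 kPa.
Isothermal: T stays 389 K; PV = const ⇒ V₂ = 20.7 L, P₂ = 897 kPa.
ΔU = 0 (ideal gas, T constant).
W = nRT ln(V₂/V₁) = 5.75×8.314×389×ln(0.382) = -17900 J.
Q = ΔU + W = -17900 J.

-17900 J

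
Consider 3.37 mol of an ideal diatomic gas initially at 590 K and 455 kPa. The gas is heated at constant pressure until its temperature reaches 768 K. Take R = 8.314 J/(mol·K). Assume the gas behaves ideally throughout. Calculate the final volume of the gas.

V₁ = nRT₁/P₁ = 3.37×8.314×590/455 = 36.3 L.
Isobaric: P stays 455 kPa; V/T = const ⇒ T₂ = 768 K, V₂ = 47.3 L.

47.3 L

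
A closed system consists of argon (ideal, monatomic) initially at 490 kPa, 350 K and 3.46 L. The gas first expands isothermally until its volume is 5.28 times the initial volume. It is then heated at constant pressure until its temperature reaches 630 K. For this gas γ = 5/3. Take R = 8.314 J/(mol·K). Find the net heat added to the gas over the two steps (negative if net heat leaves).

6210 J

n = P₁V₁/(RT₁) = 490×3.46/(8.314×350) = 0.583 mol.
Step 1 — Isothermal: T stays 350 K; PV = const ⇒ V₂ = 18.3 L, P₂ = 92.8 kPa.
ΔU = 0 (ideal gas, T constant).
W = nRT ln(V₂/V₁) = 0.583×8.314×350×ln(5.28) = 2820 J.
Q = ΔU + W = 2820 J.
State after step 1: P = 92.8 kPa, V = 18.3 L, T = 350 K.
Step 2 — Isobaric: P stays 92.8 kPa; V/T = const ⇒ T₂ = 630 K, V₂ = 32.9 L.
W = PΔV = 92.8×(32.9−18.3) kPa·L = 1360 J.
ΔU = nCvΔT = 0.583×12.5×(630−350) = 2030 J.
Q = ΔU + W = nCpΔT = 3390 J.
Net over both steps: W = 4180 J, Q = 6210 J, ΔU = 2030 J.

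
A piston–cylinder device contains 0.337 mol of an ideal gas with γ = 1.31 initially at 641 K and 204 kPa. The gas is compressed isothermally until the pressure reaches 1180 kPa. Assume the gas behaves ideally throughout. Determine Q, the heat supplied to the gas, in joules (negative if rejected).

-3150 J

V₁ = nRT₁/P₁ = 0.337×8.314×641/204 = 8.80 L.
Isothermal: T stays 641 K; PV = const ⇒ V₂ = 1.52 L, P₂ = 1180 kPa.
ΔU = 0 (ideal gas, T constant).
W = nRT ln(V₂/V₁) = 0.337×8.314×641×ln(0.173) = -3150 J.
Q = ΔU + W = -3150 J.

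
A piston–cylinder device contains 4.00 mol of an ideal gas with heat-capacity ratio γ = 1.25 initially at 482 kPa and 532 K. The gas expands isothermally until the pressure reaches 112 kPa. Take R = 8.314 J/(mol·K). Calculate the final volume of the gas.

V₁ = nRT₁/P₁ = 4.00×8.314×532/482 = 36.7 L.
Isothermal: T stays 532 K; PV = const ⇒ V₂ = 158 L, P₂ = 112 kPa.

158 L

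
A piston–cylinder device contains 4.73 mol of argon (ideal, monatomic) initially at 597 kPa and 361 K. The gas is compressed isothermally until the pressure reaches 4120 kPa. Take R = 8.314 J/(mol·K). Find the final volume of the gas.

V₁ = nRT₁/P₁ = 4.73×8.314×361/597 = 23.8 L.
Isothermal: T stays 361 K; PV = const ⇒ V₂ = 3.45 L, P₂ = 4120 kPa.

3.45 L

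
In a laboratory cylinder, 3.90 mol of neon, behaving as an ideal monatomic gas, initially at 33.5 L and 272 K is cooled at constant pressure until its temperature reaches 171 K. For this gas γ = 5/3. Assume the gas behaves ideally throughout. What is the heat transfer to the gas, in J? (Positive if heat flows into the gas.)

-8190 J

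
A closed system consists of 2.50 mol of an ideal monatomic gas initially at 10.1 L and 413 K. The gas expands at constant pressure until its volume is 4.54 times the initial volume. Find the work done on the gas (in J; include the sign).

-30400 J

P₁ = nRT₁/V₁ = 2.50×8.314×413/10.1 = 850 kPa.
Isobaric: P stays 850 kPa; V/T = const ⇒ T₂ = 1880 K, V₂ = 45.9 L.
W = PΔV = 850×(45.9−10.1) kPa·L = 30400 J.
Work done on the gas = −W_by = -30400 J.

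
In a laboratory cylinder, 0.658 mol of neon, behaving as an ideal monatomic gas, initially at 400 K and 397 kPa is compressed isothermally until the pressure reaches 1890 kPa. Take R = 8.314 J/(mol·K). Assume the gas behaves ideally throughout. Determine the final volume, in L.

V₁ = nRT₁/P₁ = 0.658×8.314×400/397 = 5.51 L.
Isothermal: T stays 400 K; PV = const ⇒ V₂ = 1.16 L, P₂ = 1890 kPa.

1.16 L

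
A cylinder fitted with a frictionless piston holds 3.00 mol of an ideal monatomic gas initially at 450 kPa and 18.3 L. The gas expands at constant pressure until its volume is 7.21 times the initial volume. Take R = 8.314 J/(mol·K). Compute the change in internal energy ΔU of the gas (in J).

76700 J

T₁ = P₁V₁/(nR) = 450×18.3/(3.00×8.314) = 330 K.
Isobaric: P stays 450 kPa; V/T = const ⇒ T₂ = 2380 K, V₂ = 132 L.
For an ideal gas ΔU = nCvΔT with Cv = (3/2)R = 12.5 J/(mol·K).
ΔU = 3.00×12.5×(2380−330) = 76700 J.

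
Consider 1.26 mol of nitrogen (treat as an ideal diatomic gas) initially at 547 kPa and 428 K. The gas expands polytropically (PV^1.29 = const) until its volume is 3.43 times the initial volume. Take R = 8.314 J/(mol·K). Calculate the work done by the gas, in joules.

4650 J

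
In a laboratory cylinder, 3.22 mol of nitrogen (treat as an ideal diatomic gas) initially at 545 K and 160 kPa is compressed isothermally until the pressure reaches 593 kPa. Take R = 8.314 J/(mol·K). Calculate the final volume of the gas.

24.6 L

V₁ = nRT₁/P₁ = 3.22×8.314×545/160 = 91.2 L.
Isothermal: T stays 545 K; PV = const ⇒ V₂ = 24.6 L, P₂ = 593 kPa.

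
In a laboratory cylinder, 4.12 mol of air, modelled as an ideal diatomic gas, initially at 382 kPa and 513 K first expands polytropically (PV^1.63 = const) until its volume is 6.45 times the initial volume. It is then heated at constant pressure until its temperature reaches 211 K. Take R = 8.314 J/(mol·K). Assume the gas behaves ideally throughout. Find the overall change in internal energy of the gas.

-25900 J

V₁ = nRT₁/P₁ = 4.12×8.314×513/382 = 46.0 L.
Step 1 — Polytropic n=1.63: T₂ = T₁(V₁/V₂)^(n−1) = 513×(0.155)^0.63 = 159 K; P₂ = P₁(V₁/V₂)^n = 18.3 kPa.
W = (P₁V₁−P₂V₂)/(n−1) = (382×46.0−18.3×297)/0.63 = 19300 J.
ΔU = nCvΔT = 4.12×20.8×(159−513) = -30400 J.
Q = ΔU + W = -11100 J.
State after step 1: P = 18.3 kPa, V = 297 L, T = 159 K.
Step 2 — Isobaric: P stays 18.3 kPa; V/T = const ⇒ T₂ = 211 K, V₂ = 395 L.
W = PΔV = 18.3×(395−297) kPa·L = 1800 J.
ΔU = nCvΔT = 4.12×20.8×(211−159) = 4490 J.
Q = ΔU + W = nCpΔT = 6290 J.
Net over both steps: W = 21100 J, Q = -4790 J, ΔU = -25900 J.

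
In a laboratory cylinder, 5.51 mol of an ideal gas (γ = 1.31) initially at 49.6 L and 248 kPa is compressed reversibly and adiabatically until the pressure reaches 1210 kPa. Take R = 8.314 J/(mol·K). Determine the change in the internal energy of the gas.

T₁ = P₁V₁/(nR) = 248×49.6/(5.51×8.314) = 269 K.
Adiabatic: T₂/T₁ = (P₂/P₁)^((γ−1)/γ) ⇒ T₂ = 269×(4.88)^0.237 = 391 K; V₂ = 14.8 L.
For an ideal gas ΔU = nCvΔT with Cv = R/(γ−1) = 26.8 J/(mol·K).
ΔU = 5.51×26.8×(391−269) = 18100 J.

18100 J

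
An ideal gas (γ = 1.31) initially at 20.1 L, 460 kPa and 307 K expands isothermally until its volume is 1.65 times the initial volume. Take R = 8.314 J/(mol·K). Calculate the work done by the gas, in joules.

4630 J

n = P₁V₁/(RT₁) = 460×20.1/(8.314×307) = 3.62 mol.
Isothermal: T stays 307 K; PV = const ⇒ V₂ = 33.2 L, P₂ = 279 kPa.
W = nRT ln(V₂/V₁) = 3.62×8.314×307×ln(1.65) = 4630 J.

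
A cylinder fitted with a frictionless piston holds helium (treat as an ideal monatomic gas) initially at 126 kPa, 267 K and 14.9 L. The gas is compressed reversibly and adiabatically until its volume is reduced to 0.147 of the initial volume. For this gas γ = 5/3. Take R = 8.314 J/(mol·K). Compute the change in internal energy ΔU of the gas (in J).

7290 J

n = P₁V₁/(RT₁) = 126×14.9/(8.314×267) = 0.846 mol.
Adiabatic: TV^(γ−1) = const ⇒ T₂ = 267×(6.80)^0.667 = 959 K; PV^γ = const ⇒ P₂ = 3080 kPa.
For an ideal gas ΔU = nCvΔT with Cv = (3/2)R = 12.5 J/(mol·K).
ΔU = 0.846×12.5×(959−267) = 7290 J.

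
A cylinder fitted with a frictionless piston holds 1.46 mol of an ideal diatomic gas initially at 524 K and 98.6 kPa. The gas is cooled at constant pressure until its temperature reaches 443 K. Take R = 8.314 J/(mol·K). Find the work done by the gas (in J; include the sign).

V₁ = nRT₁/P₁ = 1.46×8.314×524/98.6 = 64.5 L.
Isobaric: P stays 98.6 kPa; V/T = const ⇒ T₂ = 443 K, V₂ = 54.5 L.
W = PΔV = 98.6×(54.5−64.5) kPa·L = -983 J.

-983 J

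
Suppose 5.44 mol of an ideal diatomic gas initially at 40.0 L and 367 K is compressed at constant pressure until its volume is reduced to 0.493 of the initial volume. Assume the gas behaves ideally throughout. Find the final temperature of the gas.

P₁ = nRT₁/V₁ = 5.44×8.314×367/40.0 = 415 kPa.
Isobaric: P stays 415 kPa; V/T = const ⇒ T₂ = 181 K, V₂ = 19.7 L.

181 K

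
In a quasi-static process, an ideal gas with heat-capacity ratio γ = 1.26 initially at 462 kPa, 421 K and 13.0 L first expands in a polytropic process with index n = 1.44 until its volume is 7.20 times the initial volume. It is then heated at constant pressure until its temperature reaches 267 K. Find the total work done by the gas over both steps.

n = P₁V₁/(RT₁) = 462×13.0/(8.314×421) = 1.72 mol.
Step 1 — Polytropic n=1.44: T₂ = T₁(V₁/V₂)^(n−1) = 421×(0.139)^0.44 = 177 K; P₂ = P₁(V₁/V₂)^n = 26.9 kPa.
W = (P₁V₁−P₂V₂)/(n−1) = (462×13.0−26.9×93.6)/0.44 = 7920 J.
ΔU = nCvΔT = 1.72×32.0×(177−421) = -13400 J.
Q = ΔU + W = -5490 J.
State after step 1: P = 26.9 kPa, V = 93.6 L, T = 177 K.
Step 2 — Isobaric: P stays 26.9 kPa; V/T = const ⇒ T₂ = 267 K, V₂ = 141 L.
W = PΔV = 26.9×(141−93.6) kPa·L = 1290 J.
ΔU = nCvΔT = 1.72×32.0×(267−177) = 4960 J.
Q = ΔU + W = nCpΔT = 6250 J.
Net over both steps: W = 9210 J, Q = 763 J, ΔU = -8450 J.

9210 J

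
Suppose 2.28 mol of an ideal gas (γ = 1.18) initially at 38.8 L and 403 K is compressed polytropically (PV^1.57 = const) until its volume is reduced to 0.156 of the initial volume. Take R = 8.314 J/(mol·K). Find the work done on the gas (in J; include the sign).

25200 J

P₁ = nRT₁/V₁ = 2.28×8.314×403/38.8 = 197 kPa.
Polytropic n=1.57: T₂ = T₁(V₁/V₂)^(n−1) = 403×(6.41)^0.57 = 1160 K; P₂ = P₁(V₁/V₂)^n = 3640 kPa.
W = (P₁V₁−P₂V₂)/(n−1) = (197×38.8−3640×6.05)/0.57 = -25200 J.
Work done on the gas = −W_by = 25200 J.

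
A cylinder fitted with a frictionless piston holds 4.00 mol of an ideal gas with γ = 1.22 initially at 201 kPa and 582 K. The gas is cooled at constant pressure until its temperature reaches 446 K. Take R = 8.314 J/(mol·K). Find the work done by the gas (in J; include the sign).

-4520 J

V₁ = nRT₁/P₁ = 4.00×8.314×582/201 = 96.3 L.
Isobaric: P stays 201 kPa; V/T = const ⇒ T₂ = 446 K, V₂ = 73.8 L.
W = PΔV = 201×(73.8−96.3) kPa·L = -4520 J.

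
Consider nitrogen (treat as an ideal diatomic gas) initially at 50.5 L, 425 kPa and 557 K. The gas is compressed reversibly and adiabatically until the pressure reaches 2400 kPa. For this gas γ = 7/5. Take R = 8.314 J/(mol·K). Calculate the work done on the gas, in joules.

n = P₁V₁/(RT₁) = 425×50.5/(8.314×557) = 4.63 mol.
Adiabatic: T₂/T₁ = (P₂/P₁)^((γ−1)/γ) ⇒ T₂ = 557×(5.65)^0.286 = 913 K; V₂ = 14.7 L.
ΔU = nCvΔT = 4.63×20.8×(913−557) = 34300 J.
Q = 0 for an adiabatic process, so W = −ΔU = -34300 J.
Work done on the gas = −W_by = 34300 J.

34300 J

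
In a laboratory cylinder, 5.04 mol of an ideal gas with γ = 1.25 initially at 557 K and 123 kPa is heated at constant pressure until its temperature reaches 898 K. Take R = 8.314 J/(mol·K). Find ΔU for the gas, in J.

57200 J

V₁ = nRT₁/P₁ = 5.04×8.314×557/123 = 190 L.
Isobaric: P stays 123 kPa; V/T = const ⇒ T₂ = 898 K, V₂ = 306 L.
For an ideal gas ΔU = nCvΔT with Cv = R/(γ−1) = 33.3 J/(mol·K).
ΔU = 5.04×33.3×(898−557) = 57200 J.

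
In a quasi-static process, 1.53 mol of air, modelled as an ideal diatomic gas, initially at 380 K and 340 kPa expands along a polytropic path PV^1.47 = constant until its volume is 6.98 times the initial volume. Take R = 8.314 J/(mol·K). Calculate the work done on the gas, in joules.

-6160 J

V₁ = nRT₁/P₁ = 1.53×8.314×380/340 = 14.2 L.
Polytropic n=1.47: T₂ = T₁(V₁/V₂)^(n−1) = 380×(0.143)^0.47 = 152 K; P₂ = P₁(V₁/V₂)^n = 19.5 kPa.
W = (P₁V₁−P₂V₂)/(n−1) = (340×14.2−19.5×99.2)/0.47 = 6160 J.
Work done on the gas = −W_by = -6160 J.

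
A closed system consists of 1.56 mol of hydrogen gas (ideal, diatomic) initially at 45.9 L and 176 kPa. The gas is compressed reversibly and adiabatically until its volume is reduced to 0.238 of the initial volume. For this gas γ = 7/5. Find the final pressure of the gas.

1310 kPa

T₁ = P₁V₁/(nR) = 176×45.9/(1.56×8.314) = 623 K.
Adiabatic: TV^(γ−1) = const ⇒ T₂ = 623×(4.20)^0.400 = 1110 K; PV^γ = const ⇒ P₂ = 1310 kPa.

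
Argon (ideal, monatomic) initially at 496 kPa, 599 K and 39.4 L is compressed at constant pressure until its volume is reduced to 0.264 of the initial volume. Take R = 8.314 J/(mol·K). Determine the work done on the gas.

n = P₁V₁/(RT₁) = 496×39.4/(8.314×599) = 3.92 mol.
Isobaric: P stays 496 kPa; V/T = const ⇒ T₂ = 158 K, V₂ = 10.4 L.
W = PΔV = 496×(10.4−39.4) kPa·L = -14400 J.
Work done on the gas = −W_by = 14400 J.

14400 J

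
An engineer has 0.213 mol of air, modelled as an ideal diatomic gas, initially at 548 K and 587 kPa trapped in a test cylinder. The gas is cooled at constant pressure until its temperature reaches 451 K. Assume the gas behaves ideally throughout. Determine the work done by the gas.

V₁ = nRT₁/P₁ = 0.213×8.314×548/587 = 1.65 L.
Isobaric: P stays 587 kPa; V/T = const ⇒ T₂ = 451 K, V₂ = 1.36 L.
W = PΔV = 587×(1.36−1.65) kPa·L = -172 J.

-172 J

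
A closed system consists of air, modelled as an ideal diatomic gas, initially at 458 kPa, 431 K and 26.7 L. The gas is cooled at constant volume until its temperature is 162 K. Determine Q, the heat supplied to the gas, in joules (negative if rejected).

n = P₁V₁/(RT₁) = 458×26.7/(8.314×431) = 3.41 mol.
Isochoric: V stays 26.7 L; P/T = const ⇒ T₂ = 162 K, P₂ = 172 kPa.
W = 0 (no volume change).
ΔU = nCvΔT = 3.41×20.8×(162−431) = -19100 J.
Q = ΔU = -19100 J.

-19100 J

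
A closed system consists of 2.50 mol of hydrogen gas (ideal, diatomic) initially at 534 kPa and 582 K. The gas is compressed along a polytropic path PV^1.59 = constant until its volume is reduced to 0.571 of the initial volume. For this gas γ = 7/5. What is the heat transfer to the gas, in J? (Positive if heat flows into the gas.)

V₁ = nRT₁/P₁ = 2.50×8.314×582/534 = 22.7 L.
Polytropic n=1.59: T₂ = T₁(V₁/V₂)^(n−1) = 582×(1.75)^0.59 = 810 K; P₂ = P₁(V₁/V₂)^n = 1300 kPa.
W = (P₁V₁−P₂V₂)/(n−1) = (534×22.7−1300×12.9)/0.59 = -8030 J.
ΔU = nCvΔT = 2.50×20.8×(810−582) = 11800 J.
Q = ΔU + W = 3820 J.

3820 J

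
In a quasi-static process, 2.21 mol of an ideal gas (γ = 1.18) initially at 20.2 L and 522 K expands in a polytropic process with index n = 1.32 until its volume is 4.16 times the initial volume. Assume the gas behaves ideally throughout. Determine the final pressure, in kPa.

72.3 kPa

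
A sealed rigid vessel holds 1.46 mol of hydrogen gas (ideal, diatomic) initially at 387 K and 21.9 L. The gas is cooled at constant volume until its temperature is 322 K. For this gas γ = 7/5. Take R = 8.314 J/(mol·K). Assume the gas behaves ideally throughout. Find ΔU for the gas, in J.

-1970 J

P₁ = nRT₁/V₁ = 1.46×8.314×387/21.9 = 215 kPa.
Isochoric: V stays 21.9 L; P/T = const ⇒ T₂ = 322 K, P₂ = 178 kPa.
For an ideal gas ΔU = nCvΔT with Cv = (5/2)R = 20.8 J/(mol·K).
ΔU = 1.46×20.8×(322−387) = -1970 J.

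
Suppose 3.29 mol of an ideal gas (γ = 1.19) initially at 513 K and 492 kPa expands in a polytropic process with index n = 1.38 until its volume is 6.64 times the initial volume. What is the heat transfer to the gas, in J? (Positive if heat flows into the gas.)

V₁ = nRT₁/P₁ = 3.29×8.314×513/492 = 28.5 L.
Polytropic n=1.38: T₂ = T₁(V₁/V₂)^(n−1) = 513×(0.151)^0.38 = 250 K; P₂ = P₁(V₁/V₂)^n = 36.1 kPa.
W = (P₁V₁−P₂V₂)/(n−1) = (492×28.5−36.1×189)/0.38 = 18900 J.
ΔU = nCvΔT = 3.29×43.8×(250−513) = -37900 J.
Q = ΔU + W = -18900 J.

-18900 J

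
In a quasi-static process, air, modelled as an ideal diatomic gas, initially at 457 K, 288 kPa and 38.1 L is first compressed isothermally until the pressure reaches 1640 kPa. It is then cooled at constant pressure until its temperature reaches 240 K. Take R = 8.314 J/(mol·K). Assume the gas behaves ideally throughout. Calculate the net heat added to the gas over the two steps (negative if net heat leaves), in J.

n = P₁V₁/(RT₁) = 288×38.1/(8.314×457) = 2.89 mol.
Step 1 — Isothermal: T stays 457 K; PV = const ⇒ V₂ = 6.69 L, P₂ = 1640 kPa.
ΔU = 0 (ideal gas, T constant).
W = nRT ln(V₂/V₁) = 2.89×8.314×457×ln(0.176) = -19100 J.
Q = ΔU + W = -19100 J.
State after step 1: P = 1640 kPa, V = 6.69 L, T = 457 K.
Step 2 — Isobaric: P stays 1640 kPa; V/T = const ⇒ T₂ = 240 K, V₂ = 3.51 L.
W = PΔV = 1640×(3.51−6.69) kPa·L = -5210 J.
ΔU = nCvΔT = 2.89×20.8×(240−457) = -13000 J.
Q = ΔU + W = nCpΔT = -18200 J.
Net over both steps: W = -24300 J, Q = -37300 J, ΔU = -13000 J.

-37300 J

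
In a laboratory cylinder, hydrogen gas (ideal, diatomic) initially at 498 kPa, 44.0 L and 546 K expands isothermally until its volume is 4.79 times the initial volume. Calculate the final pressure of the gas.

104 kPa

Isothermal: T stays 546 K; PV = const ⇒ V₂ = 211 L, P₂ = 104 kPa.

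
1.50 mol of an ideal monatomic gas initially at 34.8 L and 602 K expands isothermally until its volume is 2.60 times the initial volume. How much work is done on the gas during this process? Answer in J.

P₁ = nRT₁/V₁ = 1.50×8.314×602/34.8 = 216 kPa.
Isothermal: T stays 602 K; PV = const ⇒ V₂ = 90.5 L, P₂ = 83.0 kPa.
W = nRT ln(V₂/V₁) = 1.50×8.314×602×ln(2.60) = 7170 J.
Work done on the gas = −W_by = -7170 J.

-7170 J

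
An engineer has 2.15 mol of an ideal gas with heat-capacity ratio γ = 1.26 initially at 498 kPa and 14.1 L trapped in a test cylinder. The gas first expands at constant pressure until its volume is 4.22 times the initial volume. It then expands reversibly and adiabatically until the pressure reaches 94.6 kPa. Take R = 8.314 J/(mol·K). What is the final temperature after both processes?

T₁ = P₁V₁/(nR) = 498×14.1/(2.15×8.314) = 393 K.
Step 1 — Isobaric: P stays 498 kPa; V/T = const ⇒ T₂ = 1660 K, V₂ = 59.5 L.
W = PΔV = 498×(59.5−14.1) kPa·L = 22600 J.
ΔU = nCvΔT = 2.15×32.0×(1660−393) = 87000 J.
Q = ΔU + W = nCpΔT = 110000 J.
State after step 1: P = 498 kPa, V = 59.5 L, T = 1660 K.
Step 2 — Adiabatic: T₂/T₁ = (P₂/P₁)^((γ−1)/γ) ⇒ T₂ = 1660×(0.190)^0.206 = 1180 K; V₂ = 222 L.
ΔU = nCvΔT = 2.15×32.0×(1180−1660) = -33100 J.
Q = 0 for an adiabatic process, so W = −ΔU = 33100 J.
Net over both steps: W = 55700 J, Q = 110000 J, ΔU = 53900 J.

1180 K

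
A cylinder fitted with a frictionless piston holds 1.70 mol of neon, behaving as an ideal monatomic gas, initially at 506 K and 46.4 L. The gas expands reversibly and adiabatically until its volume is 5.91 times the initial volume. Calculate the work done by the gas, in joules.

P₁ = nRT₁/V₁ = 1.70×8.314×506/46.4 = 154 kPa.
Adiabatic: TV^(γ−1) = const ⇒ T₂ = 506×(0.169)^0.667 = 155 K; PV^γ = const ⇒ P₂ = 7.98 kPa.
ΔU = nCvΔT = 1.70×12.5×(155−506) = -7450 J.
Q = 0 for an adiabatic process, so W = −ΔU = 7450 J.

7450 J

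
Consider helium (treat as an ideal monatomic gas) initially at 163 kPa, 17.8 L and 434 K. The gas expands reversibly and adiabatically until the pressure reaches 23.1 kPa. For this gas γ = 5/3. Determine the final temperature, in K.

199 K

Adiabatic: T₂/T₁ = (P₂/P₁)^((γ−1)/γ) ⇒ T₂ = 434×(0.142)^0.400 = 199 K; V₂ = 57.5 L.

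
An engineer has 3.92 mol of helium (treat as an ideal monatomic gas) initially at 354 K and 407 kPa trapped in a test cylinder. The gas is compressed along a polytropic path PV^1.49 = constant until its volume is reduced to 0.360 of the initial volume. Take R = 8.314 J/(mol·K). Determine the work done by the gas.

-15300 J

V₁ = nRT₁/P₁ = 3.92×8.314×354/407 = 28.3 L.
Polytropic n=1.49: T₂ = T₁(V₁/V₂)^(n−1) = 354×(2.78)^0.49 = 584 K; P₂ = P₁(V₁/V₂)^n = 1870 kPa.
W = (P₁V₁−P₂V₂)/(n−1) = (407×28.3−1870×10.2)/0.49 = -15300 J.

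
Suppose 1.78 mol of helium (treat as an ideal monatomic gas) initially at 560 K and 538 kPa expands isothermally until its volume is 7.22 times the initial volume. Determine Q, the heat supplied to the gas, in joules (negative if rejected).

16400 J

V₁ = nRT₁/P₁ = 1.78×8.314×560/538 = 15.4 L.
Isothermal: T stays 560 K; PV = const ⇒ V₂ = 111 L, P₂ = 74.5 kPa.
ΔU = 0 (ideal gas, T constant).
W = nRT ln(V₂/V₁) = 1.78×8.314×560×ln(7.22) = 16400 J.
Q = ΔU + W = 16400 J.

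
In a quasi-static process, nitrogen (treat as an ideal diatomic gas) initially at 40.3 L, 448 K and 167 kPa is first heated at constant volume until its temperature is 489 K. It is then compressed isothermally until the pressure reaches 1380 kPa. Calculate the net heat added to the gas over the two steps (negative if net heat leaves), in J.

n = P₁V₁/(RT₁) = 167×40.3/(8.314×448) = 1.81 mol.
Step 1 — Isochoric: V stays 40.3 L; P/T = const ⇒ T₂ = 489 K, P₂ = 182 kPa.
W = 0 (no volume change).
ΔU = nCvΔT = 1.81×20.8×(489−448) = 1540 J.
Q = ΔU = 1540 J.
State after step 1: P = 182 kPa, V = 40.3 L, T = 489 K.
Step 2 — Isothermal: T stays 489 K; PV = const ⇒ V₂ = 5.32 L, P₂ = 1380 kPa.
ΔU = 0 (ideal gas, T constant).
W = nRT ln(V₂/V₁) = 1.81×8.314×489×ln(0.132) = -14900 J.
Q = ΔU + W = -14900 J.
Net over both steps: W = -14900 J, Q = -13300 J, ΔU = 1540 J.

-13300 J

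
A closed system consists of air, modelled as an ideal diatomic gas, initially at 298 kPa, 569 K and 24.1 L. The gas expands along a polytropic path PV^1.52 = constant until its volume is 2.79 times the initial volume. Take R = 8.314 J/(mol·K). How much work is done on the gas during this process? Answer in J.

-5710 J

n = P₁V₁/(RT₁) = 298×24.1/(8.314×569) = 1.52 mol.
Polytropic n=1.52: T₂ = T₁(V₁/V₂)^(n−1) = 569×(0.358)^0.52 = 334 K; P₂ = P₁(V₁/V₂)^n = 62.6 kPa.
W = (P₁V₁−P₂V₂)/(n−1) = (298×24.1−62.6×67.2)/0.52 = 5710 J.
Work done on the gas = −W_by = -5710 J.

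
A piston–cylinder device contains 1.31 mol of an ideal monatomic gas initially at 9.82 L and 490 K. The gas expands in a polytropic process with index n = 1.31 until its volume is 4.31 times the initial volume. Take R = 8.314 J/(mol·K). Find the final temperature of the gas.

P₁ = nRT₁/V₁ = 1.31×8.314×490/9.82 = 543 kPa.
Polytropic n=1.31: T₂ = T₁(V₁/V₂)^(n−1) = 490×(0.232)^0.31 = 312 K; P₂ = P₁(V₁/V₂)^n = 80.2 kPa.

312 K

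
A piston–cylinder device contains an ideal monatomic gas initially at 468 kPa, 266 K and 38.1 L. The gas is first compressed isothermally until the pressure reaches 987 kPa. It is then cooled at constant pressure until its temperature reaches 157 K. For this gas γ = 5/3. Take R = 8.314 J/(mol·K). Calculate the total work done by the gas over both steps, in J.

-20600 J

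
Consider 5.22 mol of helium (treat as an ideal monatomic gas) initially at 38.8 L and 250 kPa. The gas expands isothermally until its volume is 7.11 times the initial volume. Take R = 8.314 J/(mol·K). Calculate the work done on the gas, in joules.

T₁ = P₁V₁/(nR) = 250×38.8/(5.22×8.314) = 224 K.
Isothermal: T stays 224 K; PV = const ⇒ V₂ = 276 L, P₂ = 35.2 kPa.
W = nRT ln(V₂/V₁) = 5.22×8.314×224×ln(7.11) = 19000 J.
Work done on the gas = −W_by = -19000 J.

-19000 J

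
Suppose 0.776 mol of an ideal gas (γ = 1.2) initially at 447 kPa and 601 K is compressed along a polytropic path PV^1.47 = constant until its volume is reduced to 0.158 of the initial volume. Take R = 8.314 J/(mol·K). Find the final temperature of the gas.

1430 K

V₁ = nRT₁/P₁ = 0.776×8.314×601/447 = 8.67 L.
Polytropic n=1.47: T₂ = T₁(V₁/V₂)^(n−1) = 601×(6.33)^0.47 = 1430 K; P₂ = P₁(V₁/V₂)^n = 6730 kPa.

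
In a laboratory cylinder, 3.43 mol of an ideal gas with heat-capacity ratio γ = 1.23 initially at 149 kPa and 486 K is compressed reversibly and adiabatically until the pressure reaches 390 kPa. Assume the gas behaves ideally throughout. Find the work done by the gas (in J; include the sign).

-11900 J

V₁ = nRT₁/P₁ = 3.43×8.314×486/149 = 93.0 L.
Adiabatic: T₂/T₁ = (P₂/P₁)^((γ−1)/γ) ⇒ T₂ = 486×(2.62)^0.187 = 582 K; V₂ = 42.5 L.
ΔU = nCvΔT = 3.43×36.1×(582−486) = 11900 J.
Q = 0 for an adiabatic process, so W = −ΔU = -11900 J.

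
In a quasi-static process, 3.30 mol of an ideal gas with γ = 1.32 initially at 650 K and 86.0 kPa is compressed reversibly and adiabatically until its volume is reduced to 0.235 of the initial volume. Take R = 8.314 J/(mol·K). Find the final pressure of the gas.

582 kPa

V₁ = nRT₁/P₁ = 3.30×8.314×650/86.0 = 207 L.
Adiabatic: TV^(γ−1) = const ⇒ T₂ = 650×(4.26)^0.320 = 1030 K; PV^γ = const ⇒ P₂ = 582 kPa.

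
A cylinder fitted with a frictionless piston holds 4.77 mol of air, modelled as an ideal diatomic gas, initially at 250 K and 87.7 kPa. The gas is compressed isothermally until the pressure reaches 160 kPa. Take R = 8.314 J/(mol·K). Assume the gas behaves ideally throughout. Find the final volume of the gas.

62.0 L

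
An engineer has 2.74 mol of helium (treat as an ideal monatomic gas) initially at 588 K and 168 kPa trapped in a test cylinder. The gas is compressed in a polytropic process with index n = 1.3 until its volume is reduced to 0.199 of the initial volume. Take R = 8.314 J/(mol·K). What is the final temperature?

954 K

V₁ = nRT₁/P₁ = 2.74×8.314×588/168 = 79.7 L.
Polytropic n=1.3: T₂ = T₁(V₁/V₂)^(n−1) = 588×(5.03)^0.30 = 954 K; P₂ = P₁(V₁/V₂)^n = 1370 kPa.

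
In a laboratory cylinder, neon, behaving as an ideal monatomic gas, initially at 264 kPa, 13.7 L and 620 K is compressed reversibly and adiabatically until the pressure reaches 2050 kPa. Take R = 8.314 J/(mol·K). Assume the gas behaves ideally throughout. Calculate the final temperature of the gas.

1410 K

Adiabatic: T₂/T₁ = (P₂/P₁)^((γ−1)/γ) ⇒ T₂ = 620×(7.77)^0.400 = 1410 K; V₂ = 4.01 L.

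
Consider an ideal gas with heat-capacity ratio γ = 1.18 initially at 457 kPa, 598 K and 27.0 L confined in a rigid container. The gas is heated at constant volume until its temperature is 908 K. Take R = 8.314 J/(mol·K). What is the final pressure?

Isochoric: V stays 27.0 L; P/T = const ⇒ T₂ = 908 K, P₂ = 694 kPa.

694 kPa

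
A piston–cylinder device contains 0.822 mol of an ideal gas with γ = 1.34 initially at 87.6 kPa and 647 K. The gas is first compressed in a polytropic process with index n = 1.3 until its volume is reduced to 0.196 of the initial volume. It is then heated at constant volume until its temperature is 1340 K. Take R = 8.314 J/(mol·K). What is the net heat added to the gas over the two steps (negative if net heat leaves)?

V₁ = nRT₁/P₁ = 0.822×8.314×647/87.6 = 50.5 L.
Step 1 — Polytropic n=1.3: T₂ = T₁(V₁/V₂)^(n−1) = 647×(5.10)^0.30 = 1050 K; P₂ = P₁(V₁/V₂)^n = 729 kPa.
W = (P₁V₁−P₂V₂)/(n−1) = (87.6×50.5−729×9.89)/0.30 = -9290 J.
ΔU = nCvΔT = 0.822×24.5×(1050−647) = 8200 J.
Q = ΔU + W = -1090 J.
State after step 1: P = 729 kPa, V = 9.89 L, T = 1050 K.
Step 2 — Isochoric: V stays 9.89 L; P/T = const ⇒ T₂ = 1340 K, P₂ = 926 kPa.
W = 0 (no volume change).
ΔU = nCvΔT = 0.822×24.5×(1340−1050) = 5730 J.
Q = ΔU = 5730 J.
Net over both steps: W = -9290 J, Q = 4640 J, ΔU = 13900 J.

4640 J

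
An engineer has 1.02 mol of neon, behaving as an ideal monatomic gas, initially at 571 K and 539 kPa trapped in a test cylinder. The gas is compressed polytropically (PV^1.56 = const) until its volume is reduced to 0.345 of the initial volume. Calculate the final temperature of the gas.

1040 K

V₁ = nRT₁/P₁ = 1.02×8.314×571/539 = 8.98 L.
Polytropic n=1.56: T₂ = T₁(V₁/V₂)^(n−1) = 571×(2.90)^0.56 = 1040 K; P₂ = P₁(V₁/V₂)^n = 2840 kPa.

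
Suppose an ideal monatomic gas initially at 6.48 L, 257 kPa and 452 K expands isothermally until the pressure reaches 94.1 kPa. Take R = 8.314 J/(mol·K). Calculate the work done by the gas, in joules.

1670 J

n = P₁V₁/(RT₁) = 257×6.48/(8.314×452) = 0.443 mol.
Isothermal: T stays 452 K; PV = const ⇒ V₂ = 17.7 L, P₂ = 94.1 kPa.
W = nRT ln(V₂/V₁) = 0.443×8.314×452×ln(2.73) = 1670 J.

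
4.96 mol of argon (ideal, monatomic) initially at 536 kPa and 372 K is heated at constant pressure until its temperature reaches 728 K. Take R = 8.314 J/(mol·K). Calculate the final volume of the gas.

V₁ = nRT₁/P₁ = 4.96×8.314×372/536 = 28.6 L.
Isobaric: P stays 536 kPa; V/T = const ⇒ T₂ = 728 K, V₂ = 56.0 L.

56.0 L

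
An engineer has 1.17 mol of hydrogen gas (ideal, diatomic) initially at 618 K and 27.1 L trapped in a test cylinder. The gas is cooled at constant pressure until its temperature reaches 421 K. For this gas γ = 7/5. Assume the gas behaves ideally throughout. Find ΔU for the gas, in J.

P₁ = nRT₁/V₁ = 1.17×8.314×618/27.1 = 222 kPa.
Isobaric: P stays 222 kPa; V/T = const ⇒ T₂ = 421 K, V₂ = 18.5 L.
For an ideal gas ΔU = nCvΔT with Cv = (5/2)R = 20.8 J/(mol·K).
ΔU = 1.17×20.8×(421−618) = -4790 J.

-4790 J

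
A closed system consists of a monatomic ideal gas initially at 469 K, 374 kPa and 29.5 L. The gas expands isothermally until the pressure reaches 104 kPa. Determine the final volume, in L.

106 L

Isothermal: T stays 469 K; PV = const ⇒ V₂ = 106 L, P₂ = 104 kPa.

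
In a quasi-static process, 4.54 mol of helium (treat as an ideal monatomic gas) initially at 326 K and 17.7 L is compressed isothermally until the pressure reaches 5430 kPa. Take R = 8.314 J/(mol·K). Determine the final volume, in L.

P₁ = nRT₁/V₁ = 4.54×8.314×326/17.7 = 695 kPa.
Isothermal: T stays 326 K; PV = const ⇒ V₂ = 2.27 L, P₂ = 5430 kPa.

2.27 L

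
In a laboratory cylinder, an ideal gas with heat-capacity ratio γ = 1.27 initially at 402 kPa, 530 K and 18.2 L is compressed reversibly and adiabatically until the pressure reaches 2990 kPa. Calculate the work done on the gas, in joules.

14400 J

n = P₁V₁/(RT₁) = 402×18.2/(8.314×530) = 1.66 mol.
Adiabatic: T₂/T₁ = (P₂/P₁)^((γ−1)/γ) ⇒ T₂ = 530×(7.44)^0.213 = 812 K; V₂ = 3.75 L.
ΔU = nCvΔT = 1.66×30.8×(812−530) = 14400 J.
Q = 0 for an adiabatic process, so W = −ΔU = -14400 J.
Work done on the gas = −W_by = 14400 J.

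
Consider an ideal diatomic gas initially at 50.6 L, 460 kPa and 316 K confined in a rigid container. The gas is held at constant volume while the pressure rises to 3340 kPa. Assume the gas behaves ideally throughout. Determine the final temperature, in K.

2290 K

Isochoric: V stays 50.6 L; P/T = const ⇒ T₂ = 2290 K, P₂ = 3340 kPa.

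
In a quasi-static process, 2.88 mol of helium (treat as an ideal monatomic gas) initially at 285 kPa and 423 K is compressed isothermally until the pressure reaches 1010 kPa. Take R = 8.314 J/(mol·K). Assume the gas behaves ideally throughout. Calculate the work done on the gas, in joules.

V₁ = nRT₁/P₁ = 2.88×8.314×423/285 = 35.5 L.
Isothermal: T stays 423 K; PV = const ⇒ V₂ = 10.0 L, P₂ = 1010 kPa.
W = nRT ln(V₂/V₁) = 2.88×8.314×423×ln(0.282) = -12800 J.
Work done on the gas = −W_by = 12800 J.

12800 J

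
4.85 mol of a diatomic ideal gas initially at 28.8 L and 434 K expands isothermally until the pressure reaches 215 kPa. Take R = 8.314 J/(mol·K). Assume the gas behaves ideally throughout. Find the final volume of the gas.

81.4 L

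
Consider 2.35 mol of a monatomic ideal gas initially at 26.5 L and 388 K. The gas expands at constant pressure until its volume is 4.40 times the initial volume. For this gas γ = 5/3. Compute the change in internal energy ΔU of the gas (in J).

38700 J

P₁ = nRT₁/V₁ = 2.35×8.314×388/26.5 = 286 kPa.
Isobaric: P stays 286 kPa; V/T = const ⇒ T₂ = 1710 K, V₂ = 117 L.
For an ideal gas ΔU = nCvΔT with Cv = (3/2)R = 12.5 J/(mol·K).
ΔU = 2.35×12.5×(1710−388) = 38700 J.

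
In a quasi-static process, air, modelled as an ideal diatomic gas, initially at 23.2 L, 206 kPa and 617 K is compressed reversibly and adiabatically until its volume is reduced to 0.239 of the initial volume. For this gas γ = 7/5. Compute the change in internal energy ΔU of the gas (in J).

n = P₁V₁/(RT₁) = 206×23.2/(8.314×617) = 0.932 mol.
Adiabatic: TV^(γ−1) = const ⇒ T₂ = 617×(4.18)^0.400 = 1090 K; PV^γ = const ⇒ P₂ = 1530 kPa.
For an ideal gas ΔU = nCvΔT with Cv = (5/2)R = 20.8 J/(mol·K).
ΔU = 0.932×20.8×(1090−617) = 9230 J.

9230 J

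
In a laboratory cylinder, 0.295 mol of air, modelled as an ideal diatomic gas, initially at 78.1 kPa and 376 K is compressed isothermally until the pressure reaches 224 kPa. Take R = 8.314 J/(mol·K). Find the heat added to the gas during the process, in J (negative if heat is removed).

-972 J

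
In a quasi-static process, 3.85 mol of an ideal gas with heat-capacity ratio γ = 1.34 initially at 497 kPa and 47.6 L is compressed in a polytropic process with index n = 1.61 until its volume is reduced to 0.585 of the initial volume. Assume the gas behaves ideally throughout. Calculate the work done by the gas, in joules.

-15000 J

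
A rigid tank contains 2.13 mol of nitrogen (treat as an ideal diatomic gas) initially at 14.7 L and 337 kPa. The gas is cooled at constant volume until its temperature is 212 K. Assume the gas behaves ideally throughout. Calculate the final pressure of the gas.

255 kPa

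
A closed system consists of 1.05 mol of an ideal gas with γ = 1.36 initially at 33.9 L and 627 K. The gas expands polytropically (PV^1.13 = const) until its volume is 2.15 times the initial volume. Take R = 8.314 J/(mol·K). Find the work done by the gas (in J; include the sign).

3990 J

P₁ = nRT₁/V₁ = 1.05×8.314×627/33.9 = 161 kPa.
Polytropic n=1.13: T₂ = T₁(V₁/V₂)^(n−1) = 627×(0.465)^0.13 = 568 K; P₂ = P₁(V₁/V₂)^n = 68.0 kPa.
W = (P₁V₁−P₂V₂)/(n−1) = (161×33.9−68.0×72.9)/0.13 = 3990 J.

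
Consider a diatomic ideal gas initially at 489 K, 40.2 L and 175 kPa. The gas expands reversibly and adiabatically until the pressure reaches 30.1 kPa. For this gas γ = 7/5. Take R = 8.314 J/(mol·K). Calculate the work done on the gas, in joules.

n = P₁V₁/(RT₁) = 175×40.2/(8.314×489) = 1.73 mol.
Adiabatic: T₂/T₁ = (P₂/P₁)^((γ−1)/γ) ⇒ T₂ = 489×(0.172)^0.286 = 296 K; V₂ = 141 L.
ΔU = nCvΔT = 1.73×20.8×(296−489) = -6950 J.
Q = 0 for an adiabatic process, so W = −ΔU = 6950 J.
Work done on the gas = −W_by = -6950 J.

-6950 J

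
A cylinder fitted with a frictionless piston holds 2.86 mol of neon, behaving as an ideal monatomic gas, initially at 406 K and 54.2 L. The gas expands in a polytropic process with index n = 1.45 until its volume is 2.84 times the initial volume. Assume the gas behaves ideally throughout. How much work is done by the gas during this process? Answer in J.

P₁ = nRT₁/V₁ = 2.86×8.314×406/54.2 = 178 kPa.
Polytropic n=1.45: T₂ = T₁(V₁/V₂)^(n−1) = 406×(0.352)^0.45 = 254 K; P₂ = P₁(V₁/V₂)^n = 39.2 kPa.
W = (P₁V₁−P₂V₂)/(n−1) = (178×54.2−39.2×154)/0.45 = 8040 J.

8040 J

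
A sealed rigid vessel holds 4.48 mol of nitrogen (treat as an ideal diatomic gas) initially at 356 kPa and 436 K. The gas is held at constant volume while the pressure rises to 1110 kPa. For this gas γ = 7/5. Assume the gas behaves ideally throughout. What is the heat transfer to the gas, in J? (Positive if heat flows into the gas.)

86000 J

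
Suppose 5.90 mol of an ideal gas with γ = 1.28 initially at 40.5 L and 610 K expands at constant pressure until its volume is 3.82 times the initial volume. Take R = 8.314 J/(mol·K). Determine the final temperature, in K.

P₁ = nRT₁/V₁ = 5.90×8.314×610/40.5 = 739 kPa.
Isobaric: P stays 739 kPa; V/T = const ⇒ T₂ = 2330 K, V₂ = 155 L.

2330 K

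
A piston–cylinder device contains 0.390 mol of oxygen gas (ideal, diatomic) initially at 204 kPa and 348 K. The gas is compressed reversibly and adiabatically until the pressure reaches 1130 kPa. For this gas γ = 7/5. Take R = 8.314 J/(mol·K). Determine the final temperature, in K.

V₁ = nRT₁/P₁ = 0.390×8.314×348/204 = 5.53 L.
Adiabatic: T₂/T₁ = (P₂/P₁)^((γ−1)/γ) ⇒ T₂ = 348×(5.54)^0.286 = 568 K; V₂ = 1.63 L.

568 K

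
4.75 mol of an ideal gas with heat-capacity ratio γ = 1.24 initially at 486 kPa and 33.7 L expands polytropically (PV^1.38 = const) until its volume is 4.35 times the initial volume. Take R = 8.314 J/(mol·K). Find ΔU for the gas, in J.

-29200 J

T₁ = P₁V₁/(nR) = 486×33.7/(4.75×8.314) = 415 K.
Polytropic n=1.38: T₂ = T₁(V₁/V₂)^(n−1) = 415×(0.230)^0.38 = 237 K; P₂ = P₁(V₁/V₂)^n = 63.9 kPa.
For an ideal gas ΔU = nCvΔT with Cv = R/(γ−1) = 34.6 J/(mol·K).
ΔU = 4.75×34.6×(237−415) = -29200 J.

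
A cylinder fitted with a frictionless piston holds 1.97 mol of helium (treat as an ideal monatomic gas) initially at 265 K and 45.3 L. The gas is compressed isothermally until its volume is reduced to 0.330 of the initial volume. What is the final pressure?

P₁ = nRT₁/V₁ = 1.97×8.314×265/45.3 = 95.8 kPa.
Isothermal: T stays 265 K; PV = const ⇒ V₂ = 14.9 L, P₂ = 290 kPa.

290 kPa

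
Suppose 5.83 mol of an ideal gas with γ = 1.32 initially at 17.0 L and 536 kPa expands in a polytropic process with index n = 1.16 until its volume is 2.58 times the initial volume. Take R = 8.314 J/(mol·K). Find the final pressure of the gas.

179 kPa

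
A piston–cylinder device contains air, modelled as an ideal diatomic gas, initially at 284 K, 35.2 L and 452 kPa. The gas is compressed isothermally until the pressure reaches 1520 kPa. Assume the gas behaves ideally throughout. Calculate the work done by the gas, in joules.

n = P₁V₁/(RT₁) = 452×35.2/(8.314×284) = 6.74 mol.
Isothermal: T stays 284 K; PV = const ⇒ V₂ = 10.5 L, P₂ = 1520 kPa.
W = nRT ln(V₂/V₁) = 6.74×8.314×284×ln(0.297) = -19300 J.

-19300 J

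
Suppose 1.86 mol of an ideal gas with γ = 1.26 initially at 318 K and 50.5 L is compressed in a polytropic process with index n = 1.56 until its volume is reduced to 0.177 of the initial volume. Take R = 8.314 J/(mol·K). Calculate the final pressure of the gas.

P₁ = nRT₁/V₁ = 1.86×8.314×318/50.5 = 97.4 kPa.
Polytropic n=1.56: T₂ = T₁(V₁/V₂)^(n−1) = 318×(5.65)^0.56 = 839 K; P₂ = P₁(V₁/V₂)^n = 1450 kPa.

1450 kPa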